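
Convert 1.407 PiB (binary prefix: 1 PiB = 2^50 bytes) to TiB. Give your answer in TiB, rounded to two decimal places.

1,440.77 TiB

1.407 PiB × 1,125,899,906,842,624 bytes/PiB = 1,584,141,168,927,571.968 bytes
1 TiB = 2^40 bytes = 1,099,511,627,776 bytes
1,584,141,168,927,571.968 / 1,099,511,627,776 = 1,440.77 TiB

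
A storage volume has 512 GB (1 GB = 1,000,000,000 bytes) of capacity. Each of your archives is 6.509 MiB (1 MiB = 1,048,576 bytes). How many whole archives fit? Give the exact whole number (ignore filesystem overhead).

Capacity: 512 GB = 512,000,000,000 bytes
Per item: 6.509 MiB = 6,825,181.184 bytes
⌊512,000,000,000 / 6,825,181.184⌋ = 75,016

75,016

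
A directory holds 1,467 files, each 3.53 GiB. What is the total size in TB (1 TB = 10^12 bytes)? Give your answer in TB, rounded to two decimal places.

5.56 TB

Total = 1,467 × 3.53 GiB = 5178.51 GiB
= 5178.51 × 1,073,741,824 bytes = 5,560,382,773,002.24 bytes
1 TB = 1,000,000,000,000 bytes
5,560,382,773,002.24 / 1,000,000,000,000 = 5.56 TB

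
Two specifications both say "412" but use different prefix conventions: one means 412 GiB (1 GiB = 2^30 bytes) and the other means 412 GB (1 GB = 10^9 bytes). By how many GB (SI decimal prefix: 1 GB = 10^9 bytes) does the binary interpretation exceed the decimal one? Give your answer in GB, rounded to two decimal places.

412 GiB = 412 × 1,073,741,824 = 442,381,631,488 bytes
412 GB = 412 × 1,000,000,000 = 412,000,000,000 bytes
difference = 30,381,631,488 bytes
30,381,631,488 / 1,000,000,000 = 30.38 GB

30.38 GB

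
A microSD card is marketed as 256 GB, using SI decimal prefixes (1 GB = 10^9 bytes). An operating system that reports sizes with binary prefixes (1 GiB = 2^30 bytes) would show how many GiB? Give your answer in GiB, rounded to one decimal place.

256 GB = 256 × 10^9 bytes = 256,000,000,000 bytes
1 GiB = 2^30 bytes = 1,073,741,824 bytes
256,000,000,000 / 1,073,741,824 = 238.4 GiB

238.4 GiB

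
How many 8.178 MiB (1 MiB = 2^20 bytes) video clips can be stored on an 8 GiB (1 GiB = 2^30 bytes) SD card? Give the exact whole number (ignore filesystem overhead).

1,001

Capacity: 8 GiB = 8,589,934,592 bytes
Per item: 8.178 MiB = 8,575,254.528 bytes
⌊8,589,934,592 / 8,575,254.528⌋ = 1,001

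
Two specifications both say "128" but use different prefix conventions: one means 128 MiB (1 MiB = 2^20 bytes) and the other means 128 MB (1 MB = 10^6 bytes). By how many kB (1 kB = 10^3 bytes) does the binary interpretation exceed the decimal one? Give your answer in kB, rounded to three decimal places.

128 MiB = 128 × 1,048,576 = 134,217,728 bytes
128 MB = 128 × 1,000,000 = 128,000,000 bytes
difference = 6,217,728 bytes
6,217,728 / 1,000 = 6,217.728 kB

6,217.728 kB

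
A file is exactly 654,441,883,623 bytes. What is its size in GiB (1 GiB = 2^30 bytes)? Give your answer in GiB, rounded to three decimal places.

654,441,883,623 bytes given.
1 GiB = 1,073,741,824 bytes
654,441,883,623 / 1,073,741,824 = 609.496 GiB

609.496 GiB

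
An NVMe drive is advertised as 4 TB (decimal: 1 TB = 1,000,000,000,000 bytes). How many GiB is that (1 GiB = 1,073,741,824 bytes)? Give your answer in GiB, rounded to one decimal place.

4 TB = 4 × 10^12 bytes = 4,000,000,000,000 bytes
1 GiB = 1,073,741,824 bytes
4,000,000,000,000 / 1,073,741,824 = 3,725.3 GiB

3,725.3 GiB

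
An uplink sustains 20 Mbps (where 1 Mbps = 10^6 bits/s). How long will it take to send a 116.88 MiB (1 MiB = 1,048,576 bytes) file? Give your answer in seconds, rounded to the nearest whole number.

49 seconds

116.88 MiB = 122,557,562.88 bytes = 980,460,503.04 bits
20 Mbps = 20,000,000 bits/s
time = 980,460,503.04 / 20,000,000 = 49 s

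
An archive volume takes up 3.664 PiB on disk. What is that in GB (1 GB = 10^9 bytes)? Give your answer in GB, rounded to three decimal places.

4,125,297.259 GB

3.664 PiB = 3.664 × 2^50 bytes = 4,125,297,258,671,374.336 bytes
1 GB = 10^9 bytes = 1,000,000,000 bytes
4,125,297,258,671,374.336 / 1,000,000,000 = 4,125,297.259 GB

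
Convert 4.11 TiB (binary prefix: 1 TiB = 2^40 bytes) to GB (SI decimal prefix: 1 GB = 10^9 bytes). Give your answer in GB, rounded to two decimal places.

4.11 TiB = 4.11 × 2^40 bytes = 4,518,992,790,159.36 bytes
1 GB = 10^9 bytes = 1,000,000,000 bytes
4,518,992,790,159.36 / 1,000,000,000 = 4,518.99 GB

4,518.99 GB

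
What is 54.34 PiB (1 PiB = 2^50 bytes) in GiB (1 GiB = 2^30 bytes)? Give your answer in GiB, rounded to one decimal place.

54.34 PiB = 54.34 × 2^50 bytes = 61,181,400,937,828,188.16 bytes
1 GiB = 1,073,741,824 bytes
61,181,400,937,828,188.16 / 1,073,741,824 = 56,979,619.8 GiB

56,979,619.8 GiB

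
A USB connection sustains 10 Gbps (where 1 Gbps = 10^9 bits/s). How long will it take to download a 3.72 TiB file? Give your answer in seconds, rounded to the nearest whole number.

3,272 seconds

3.72 TiB = 4,090,183,255,326.72 bytes = 32,721,466,042,613.76 bits
10 Gbps = 10,000,000,000 bits/s
time = 32,721,466,042,613.76 / 10,000,000,000 = 3,272 s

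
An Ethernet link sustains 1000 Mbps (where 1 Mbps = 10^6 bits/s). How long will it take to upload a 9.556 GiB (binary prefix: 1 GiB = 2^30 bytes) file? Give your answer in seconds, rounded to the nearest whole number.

9.556 GiB = 10,260,676,870.144 bytes = 82,085,414,961.152 bits
1000 Mbps = 1,000,000,000 bits/s
time = 82,085,414,961.152 / 1,000,000,000 = 82 s

82 seconds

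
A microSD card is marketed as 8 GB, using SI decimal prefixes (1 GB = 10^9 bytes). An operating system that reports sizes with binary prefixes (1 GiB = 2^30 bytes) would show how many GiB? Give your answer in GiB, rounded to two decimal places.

8 GB = 8 × 10^9 bytes = 8,000,000,000 bytes
1 GiB = 1,073,741,824 bytes
8,000,000,000 / 1,073,741,824 = 7.45 GiB

7.45 GiB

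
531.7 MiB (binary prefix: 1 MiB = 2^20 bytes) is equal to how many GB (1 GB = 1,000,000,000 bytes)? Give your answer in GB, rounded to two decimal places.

0.56 GB

531.7 MiB = 531.7 × 2^20 bytes = 557,527,859.2 bytes
1 GB = 10^9 bytes = 1,000,000,000 bytes
557,527,859.2 / 1,000,000,000 = 0.56 GB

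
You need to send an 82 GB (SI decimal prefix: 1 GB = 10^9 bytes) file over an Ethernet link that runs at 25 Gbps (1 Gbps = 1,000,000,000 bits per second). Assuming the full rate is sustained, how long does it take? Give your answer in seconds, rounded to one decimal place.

82 GB = 82,000,000,000 bytes = 656,000,000,000 bits
25 Gbps = 25,000,000,000 bits/s
time = 656,000,000,000 / 25,000,000,000 = 26.2 s

26.2 seconds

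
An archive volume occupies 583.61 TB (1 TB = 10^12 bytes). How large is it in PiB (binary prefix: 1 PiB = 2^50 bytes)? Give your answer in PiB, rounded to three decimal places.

583.61 TB = 583.61 × 10^12 bytes = 583,610,000,000,000 bytes
1 PiB = 2^50 bytes = 1,125,899,906,842,624 bytes
583,610,000,000,000 / 1,125,899,906,842,624 = 0.518 PiB

0.518 PiB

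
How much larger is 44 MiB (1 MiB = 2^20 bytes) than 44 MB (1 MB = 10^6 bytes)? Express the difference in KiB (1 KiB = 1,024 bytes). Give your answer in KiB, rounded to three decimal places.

2,087.250 KiB

44 MiB = 44 × 1,048,576 = 46,137,344 bytes
44 MB = 44 × 1,000,000 = 44,000,000 bytes
difference = 2,137,344 bytes
2,137,344 / 1,024 = 2,087.250 KiB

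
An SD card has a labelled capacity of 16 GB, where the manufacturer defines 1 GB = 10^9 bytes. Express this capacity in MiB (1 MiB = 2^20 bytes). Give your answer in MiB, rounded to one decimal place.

16 GB = 16 × 10^9 bytes = 16,000,000,000 bytes
1 MiB = 1,048,576 bytes
16,000,000,000 / 1,048,576 = 15,258.8 MiB

15,258.8 MiB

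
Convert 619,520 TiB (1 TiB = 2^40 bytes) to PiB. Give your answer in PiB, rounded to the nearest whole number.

605 PiB

619,520 TiB = 619,520 × 2^40 bytes = 681,169,443,639,787,520 bytes
1 PiB = 2^50 bytes = 1,125,899,906,842,624 bytes
681,169,443,639,787,520 / 1,125,899,906,842,624 = 605 PiB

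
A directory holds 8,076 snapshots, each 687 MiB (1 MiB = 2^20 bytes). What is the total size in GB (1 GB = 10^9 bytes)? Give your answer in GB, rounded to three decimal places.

Total = 8,076 × 687 MiB = 5,548,212 MiB
= 5,548,212 × 1,048,576 bytes = 5,817,721,946,112 bytes
1 GB = 1,000,000,000 bytes
5,817,721,946,112 / 1,000,000,000 = 5,817.722 GB

5,817.722 GB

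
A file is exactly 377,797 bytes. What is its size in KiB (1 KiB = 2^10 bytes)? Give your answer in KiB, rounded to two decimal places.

368.94 KiB

377,797 bytes given.
1 KiB = 2^10 bytes = 1,024 bytes
377,797 / 1,024 = 368.94 KiB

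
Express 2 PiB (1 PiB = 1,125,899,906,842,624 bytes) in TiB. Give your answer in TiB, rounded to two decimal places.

2 PiB = 2 × 2^50 bytes = 2,251,799,813,685,248 bytes
1 TiB = 2^40 bytes = 1,099,511,627,776 bytes
2,251,799,813,685,248 / 1,099,511,627,776 = 2,048.00 TiB

2,048.00 TiB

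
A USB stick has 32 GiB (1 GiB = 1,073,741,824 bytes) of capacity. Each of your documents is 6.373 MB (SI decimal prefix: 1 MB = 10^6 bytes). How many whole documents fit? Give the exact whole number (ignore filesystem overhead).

5,391

Capacity: 32 GiB = 34,359,738,368 bytes
Per item: 6.373 MB = 6,373,000 bytes
⌊34,359,738,368 / 6,373,000⌋ = 5,391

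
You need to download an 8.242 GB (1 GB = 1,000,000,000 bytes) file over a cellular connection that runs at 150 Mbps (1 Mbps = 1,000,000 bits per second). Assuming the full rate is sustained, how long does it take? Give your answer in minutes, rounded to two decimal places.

8.242 GB = 8,242,000,000 bytes = 65,936,000,000 bits
150 Mbps = 150,000,000 bits/s
time = 65,936,000,000 / 150,000,000 = 439.573 s
439.573 s / 60 = 7.33 minutes

7.33 minutes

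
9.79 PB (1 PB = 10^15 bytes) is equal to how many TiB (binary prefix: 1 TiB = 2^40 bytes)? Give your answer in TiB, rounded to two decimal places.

8,903.95 TiB

9.79 PB × 1,000,000,000,000,000 bytes/PB = 9,790,000,000,000,000 bytes
1 TiB = 2^40 bytes = 1,099,511,627,776 bytes
9,790,000,000,000,000 / 1,099,511,627,776 = 8,903.95 TiB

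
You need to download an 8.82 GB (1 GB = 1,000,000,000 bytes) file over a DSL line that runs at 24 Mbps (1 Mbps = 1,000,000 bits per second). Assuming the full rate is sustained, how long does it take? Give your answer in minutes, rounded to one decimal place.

8.82 GB = 8,820,000,000 bytes = 70,560,000,000 bits
24 Mbps = 24,000,000 bits/s
time = 70,560,000,000 / 24,000,000 = 2,940.00 s
2,940.00 s / 60 = 49.0 minutes

49.0 minutes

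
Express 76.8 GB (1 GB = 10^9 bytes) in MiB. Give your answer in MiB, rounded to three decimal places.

76.8 GB × 1,000,000,000 bytes/GB = 76,800,000,000 bytes
1 MiB = 1,048,576 bytes
76,800,000,000 / 1,048,576 = 73,242.188 MiB

73,242.188 MiB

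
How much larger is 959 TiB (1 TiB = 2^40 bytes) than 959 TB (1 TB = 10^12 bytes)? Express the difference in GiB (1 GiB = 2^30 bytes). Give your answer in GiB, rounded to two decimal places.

88,877.65 GiB

959 TiB = 959 × 1,099,511,627,776 = 1,054,431,651,037,184 bytes
959 TB = 959 × 1,000,000,000,000 = 959,000,000,000,000 bytes
difference = 95,431,651,037,184 bytes
95,431,651,037,184 / 1,073,741,824 = 88,877.65 GiB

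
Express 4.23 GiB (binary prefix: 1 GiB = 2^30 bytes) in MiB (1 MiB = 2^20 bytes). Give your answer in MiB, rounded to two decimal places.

4,331.52 MiB

4.23 GiB × 1,073,741,824 bytes/GiB = 4,541,927,915.52 bytes
1 MiB = 2^20 bytes = 1,048,576 bytes
4,541,927,915.52 / 1,048,576 = 4,331.52 MiB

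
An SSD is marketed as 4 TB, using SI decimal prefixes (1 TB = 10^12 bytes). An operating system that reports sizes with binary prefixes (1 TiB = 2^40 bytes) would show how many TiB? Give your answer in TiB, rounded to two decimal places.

3.64 TiB

4 TB = 4 × 10^12 bytes = 4,000,000,000,000 bytes
1 TiB = 2^40 bytes = 1,099,511,627,776 bytes
4,000,000,000,000 / 1,099,511,627,776 = 3.64 TiB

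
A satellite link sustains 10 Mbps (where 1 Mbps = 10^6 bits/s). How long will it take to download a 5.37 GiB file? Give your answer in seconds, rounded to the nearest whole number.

4,613 seconds

5.37 GiB = 5,765,993,594.88 bytes = 46,127,948,759.04 bits
10 Mbps = 10,000,000 bits/s
time = 46,127,948,759.04 / 10,000,000 = 4,613 s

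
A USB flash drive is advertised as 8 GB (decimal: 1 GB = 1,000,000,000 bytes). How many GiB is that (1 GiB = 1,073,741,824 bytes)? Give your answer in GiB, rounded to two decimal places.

8 GB = 8 × 10^9 bytes = 8,000,000,000 bytes
1 GiB = 2^30 bytes = 1,073,741,824 bytes
8,000,000,000 / 1,073,741,824 = 7.45 GiB

7.45 GiB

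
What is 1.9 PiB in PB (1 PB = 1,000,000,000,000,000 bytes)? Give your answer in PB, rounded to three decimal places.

2.139 PB

1.9 PiB = 1.9 × 2^50 bytes = 2,139,209,823,000,985.6 bytes
1 PB = 1,000,000,000,000,000 bytes
2,139,209,823,000,985.6 / 1,000,000,000,000,000 = 2.139 PB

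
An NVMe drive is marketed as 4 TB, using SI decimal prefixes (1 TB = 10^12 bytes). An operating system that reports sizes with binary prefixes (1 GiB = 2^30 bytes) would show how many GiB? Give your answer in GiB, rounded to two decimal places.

4 TB × 1,000,000,000,000 bytes/TB = 4,000,000,000,000 bytes
1 GiB = 2^30 bytes = 1,073,741,824 bytes
4,000,000,000,000 / 1,073,741,824 = 3,725.29 GiB

3,725.29 GiB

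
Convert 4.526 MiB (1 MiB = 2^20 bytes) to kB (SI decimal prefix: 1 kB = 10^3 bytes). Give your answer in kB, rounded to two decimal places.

4.526 MiB × 1,048,576 bytes/MiB = 4,745,854.976 bytes
1 kB = 10^3 bytes = 1,000 bytes
4,745,854.976 / 1,000 = 4,745.85 kB

4,745.85 kB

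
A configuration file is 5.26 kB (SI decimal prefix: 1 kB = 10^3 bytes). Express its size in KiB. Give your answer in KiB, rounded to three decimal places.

5.137 KiB

5.26 kB = 5.26 × 10^3 bytes = 5,260 bytes
1 KiB = 1,024 bytes
5,260 / 1,024 = 5.137 KiB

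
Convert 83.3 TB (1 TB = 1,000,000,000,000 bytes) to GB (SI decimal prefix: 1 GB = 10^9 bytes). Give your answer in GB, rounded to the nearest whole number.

83.3 TB = 83.3 × 10^12 bytes = 83,300,000,000,000 bytes
1 GB = 1,000,000,000 bytes
83,300,000,000,000 / 1,000,000,000 = 83,300 GB

83,300 GB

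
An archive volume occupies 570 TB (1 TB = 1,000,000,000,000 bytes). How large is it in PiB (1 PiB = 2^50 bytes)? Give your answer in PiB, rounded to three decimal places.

570 TB = 570 × 10^12 bytes = 570,000,000,000,000 bytes
1 PiB = 2^50 bytes = 1,125,899,906,842,624 bytes
570,000,000,000,000 / 1,125,899,906,842,624 = 0.506 PiB

0.506 PiB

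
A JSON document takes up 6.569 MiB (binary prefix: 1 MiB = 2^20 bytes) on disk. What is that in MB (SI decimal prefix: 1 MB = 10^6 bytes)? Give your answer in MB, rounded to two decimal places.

6.569 MiB × 1,048,576 bytes/MiB = 6,888,095.744 bytes
1 MB = 1,000,000 bytes
6,888,095.744 / 1,000,000 = 6.89 MB

6.89 MB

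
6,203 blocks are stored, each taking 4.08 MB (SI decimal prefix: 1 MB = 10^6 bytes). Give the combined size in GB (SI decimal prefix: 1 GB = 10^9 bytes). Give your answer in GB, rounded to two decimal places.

Total = 6,203 × 4.08 MB = 25308.24 MB
= 25308.24 × 1,000,000 bytes = 25,308,240,000 bytes
1 GB = 1,000,000,000 bytes
25,308,240,000 / 1,000,000,000 = 25.31 GB

25.31 GB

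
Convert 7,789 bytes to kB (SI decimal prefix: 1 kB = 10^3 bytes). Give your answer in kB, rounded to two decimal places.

7789 bytes given.
1 kB = 10^3 bytes = 1,000 bytes
7,789 / 1,000 = 7.79 kB

7.79 kB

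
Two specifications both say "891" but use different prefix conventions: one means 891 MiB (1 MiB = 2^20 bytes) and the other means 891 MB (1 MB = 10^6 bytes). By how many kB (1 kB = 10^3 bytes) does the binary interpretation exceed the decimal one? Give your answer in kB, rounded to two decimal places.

891 MiB = 891 × 1,048,576 = 934,281,216 bytes
891 MB = 891 × 1,000,000 = 891,000,000 bytes
difference = 43,281,216 bytes
43,281,216 / 1,000 = 43,281.22 kB

43,281.22 kB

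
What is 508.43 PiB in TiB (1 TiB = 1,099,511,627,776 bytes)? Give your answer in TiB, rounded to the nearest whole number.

508.43 PiB × 1,125,899,906,842,624 bytes/PiB = 572,441,289,635,995,320.32 bytes
1 TiB = 2^40 bytes = 1,099,511,627,776 bytes
572,441,289,635,995,320.32 / 1,099,511,627,776 = 520,632 TiB

520,632 TiB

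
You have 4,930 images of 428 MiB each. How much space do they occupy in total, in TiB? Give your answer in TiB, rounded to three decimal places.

Total = 4,930 × 428 MiB = 2,110,040 MiB
= 2,110,040 × 1,048,576 bytes = 2,212,537,303,040 bytes
1 TiB = 1,099,511,627,776 bytes
2,212,537,303,040 / 1,099,511,627,776 = 2.012 TiB

2.012 TiB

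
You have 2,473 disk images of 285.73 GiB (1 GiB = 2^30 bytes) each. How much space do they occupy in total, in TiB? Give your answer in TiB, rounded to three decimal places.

690.049 TiB

Total = 2,473 × 285.73 GiB = 706610.29 GiB
= 706610.29 × 1,073,741,824 bytes = 758,717,021,641,768.96 bytes
1 TiB = 1,099,511,627,776 bytes
758,717,021,641,768.96 / 1,099,511,627,776 = 690.049 TiB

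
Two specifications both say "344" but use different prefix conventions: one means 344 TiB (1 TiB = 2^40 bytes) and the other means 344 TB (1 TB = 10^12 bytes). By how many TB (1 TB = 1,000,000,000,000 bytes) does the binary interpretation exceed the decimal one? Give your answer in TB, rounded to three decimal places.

34.232 TB

344 TiB = 344 × 1,099,511,627,776 = 378,231,999,954,944 bytes
344 TB = 344 × 1,000,000,000,000 = 344,000,000,000,000 bytes
difference = 34,231,999,954,944 bytes
34,231,999,954,944 / 1,000,000,000,000 = 34.232 TB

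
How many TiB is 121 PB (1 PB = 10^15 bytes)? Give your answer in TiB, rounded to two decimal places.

121 PB = 121 × 10^15 bytes = 121,000,000,000,000,000 bytes
1 TiB = 1,099,511,627,776 bytes
121,000,000,000,000,000 / 1,099,511,627,776 = 110,048.86 TiB

110,048.86 TiB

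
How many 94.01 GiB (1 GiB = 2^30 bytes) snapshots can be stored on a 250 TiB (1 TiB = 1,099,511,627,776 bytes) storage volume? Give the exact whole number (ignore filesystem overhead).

Capacity: 250 TiB = 274,877,906,944,000 bytes
Per item: 94.01 GiB = 100,942,468,874.24 bytes
⌊274,877,906,944,000 / 100,942,468,874.24⌋ = 2,723

2,723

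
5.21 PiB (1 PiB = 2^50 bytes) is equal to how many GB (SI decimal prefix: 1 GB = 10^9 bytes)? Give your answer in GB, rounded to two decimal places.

5,865,938.51 GB

5.21 PiB × 1,125,899,906,842,624 bytes/PiB = 5,865,938,514,650,071.04 bytes
1 GB = 1,000,000,000 bytes
5,865,938,514,650,071.04 / 1,000,000,000 = 5,865,938.51 GB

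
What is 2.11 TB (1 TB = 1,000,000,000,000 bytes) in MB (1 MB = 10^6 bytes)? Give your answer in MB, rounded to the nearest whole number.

2.11 TB × 1,000,000,000,000 bytes/TB = 2,110,000,000,000 bytes
1 MB = 1,000,000 bytes
2,110,000,000,000 / 1,000,000 = 2,110,000 MB

2,110,000 MB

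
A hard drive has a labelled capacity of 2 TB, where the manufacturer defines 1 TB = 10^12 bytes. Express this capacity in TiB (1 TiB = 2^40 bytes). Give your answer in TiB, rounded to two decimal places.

2 TB = 2 × 10^12 bytes = 2,000,000,000,000 bytes
1 TiB = 1,099,511,627,776 bytes
2,000,000,000,000 / 1,099,511,627,776 = 1.82 TiB

1.82 TiB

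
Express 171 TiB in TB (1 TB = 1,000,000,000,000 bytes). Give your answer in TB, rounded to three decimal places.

171 TiB × 1,099,511,627,776 bytes/TiB = 188,016,488,349,696 bytes
1 TB = 10^12 bytes = 1,000,000,000,000 bytes
188,016,488,349,696 / 1,000,000,000,000 = 188.016 TB

188.016 TB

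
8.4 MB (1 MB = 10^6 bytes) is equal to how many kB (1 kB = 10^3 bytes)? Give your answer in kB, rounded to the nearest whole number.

8.4 MB = 8.4 × 10^6 bytes = 8,400,000 bytes
1 kB = 10^3 bytes = 1,000 bytes
8,400,000 / 1,000 = 8,400 kB

8,400 kB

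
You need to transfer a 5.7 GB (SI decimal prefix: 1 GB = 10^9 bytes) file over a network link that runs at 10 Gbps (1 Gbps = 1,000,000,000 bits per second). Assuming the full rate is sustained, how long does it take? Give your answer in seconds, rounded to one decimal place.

5.7 GB = 5,700,000,000 bytes = 45,600,000,000 bits
10 Gbps = 10,000,000,000 bits/s
time = 45,600,000,000 / 10,000,000,000 = 4.6 s

4.6 seconds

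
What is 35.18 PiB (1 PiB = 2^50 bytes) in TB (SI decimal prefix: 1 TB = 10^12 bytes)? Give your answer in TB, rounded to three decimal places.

35.18 PiB = 35.18 × 2^50 bytes = 39,609,158,722,723,512.32 bytes
1 TB = 10^12 bytes = 1,000,000,000,000 bytes
39,609,158,722,723,512.32 / 1,000,000,000,000 = 39,609.159 TB

39,609.159 TB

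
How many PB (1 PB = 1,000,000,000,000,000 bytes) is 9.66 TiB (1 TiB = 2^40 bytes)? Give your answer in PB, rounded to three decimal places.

0.011 PB

9.66 TiB = 9.66 × 2^40 bytes = 10,621,282,324,316.16 bytes
1 PB = 10^15 bytes = 1,000,000,000,000,000 bytes
10,621,282,324,316.16 / 1,000,000,000,000,000 = 0.011 PB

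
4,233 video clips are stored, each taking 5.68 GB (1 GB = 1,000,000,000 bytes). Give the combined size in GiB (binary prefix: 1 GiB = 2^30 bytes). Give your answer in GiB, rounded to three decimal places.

22,392.198 GiB

Total = 4,233 × 5.68 GB = 24043.44 GB
= 24043.44 × 1,000,000,000 bytes = 24,043,440,000,000 bytes
1 GiB = 1,073,741,824 bytes
24,043,440,000,000 / 1,073,741,824 = 22,392.198 GiB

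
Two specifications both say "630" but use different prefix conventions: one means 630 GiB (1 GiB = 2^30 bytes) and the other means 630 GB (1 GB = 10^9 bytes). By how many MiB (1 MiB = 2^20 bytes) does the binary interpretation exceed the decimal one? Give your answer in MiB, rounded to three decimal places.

630 GiB = 630 × 1,073,741,824 = 676,457,349,120 bytes
630 GB = 630 × 1,000,000,000 = 630,000,000,000 bytes
difference = 46,457,349,120 bytes
46,457,349,120 / 1,048,576 = 44,305.181 MiB

44,305.181 MiB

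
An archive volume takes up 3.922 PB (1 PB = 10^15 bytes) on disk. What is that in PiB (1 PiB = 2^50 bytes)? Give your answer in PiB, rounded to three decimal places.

3.483 PiB

3.922 PB = 3.922 × 10^15 bytes = 3,922,000,000,000,000 bytes
1 PiB = 2^50 bytes = 1,125,899,906,842,624 bytes
3,922,000,000,000,000 / 1,125,899,906,842,624 = 3.483 PiB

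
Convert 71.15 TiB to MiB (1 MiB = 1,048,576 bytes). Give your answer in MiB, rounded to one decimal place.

74,606,182.4 MiB

71.15 TiB = 71.15 × 2^40 bytes = 78,230,252,316,262.4 bytes
1 MiB = 2^20 bytes = 1,048,576 bytes
78,230,252,316,262.4 / 1,048,576 = 74,606,182.4 MiB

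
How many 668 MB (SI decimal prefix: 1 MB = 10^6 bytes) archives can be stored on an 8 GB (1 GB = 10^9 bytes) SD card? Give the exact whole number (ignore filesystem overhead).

Capacity: 8 GB = 8,000,000,000 bytes
Per item: 668 MB = 668,000,000 bytes
⌊8,000,000,000 / 668,000,000⌋ = 11

11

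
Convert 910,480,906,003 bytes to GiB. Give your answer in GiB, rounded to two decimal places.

847.95 GiB

910,480,906,003 bytes given.
1 GiB = 2^30 bytes = 1,073,741,824 bytes
910,480,906,003 / 1,073,741,824 = 847.95 GiB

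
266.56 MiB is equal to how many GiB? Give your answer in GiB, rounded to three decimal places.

266.56 MiB × 1,048,576 bytes/MiB = 279,508,418.56 bytes
1 GiB = 2^30 bytes = 1,073,741,824 bytes
279,508,418.56 / 1,073,741,824 = 0.260 GiB

0.260 GiB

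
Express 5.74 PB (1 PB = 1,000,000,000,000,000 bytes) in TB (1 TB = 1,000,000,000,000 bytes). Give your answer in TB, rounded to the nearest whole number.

5,740 TB

5.74 PB × 1,000,000,000,000,000 bytes/PB = 5,740,000,000,000,000 bytes
1 TB = 1,000,000,000,000 bytes
5,740,000,000,000,000 / 1,000,000,000,000 = 5,740 TB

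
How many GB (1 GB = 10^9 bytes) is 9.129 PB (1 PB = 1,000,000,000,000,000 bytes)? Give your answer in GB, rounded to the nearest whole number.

9.129 PB × 1,000,000,000,000,000 bytes/PB = 9,129,000,000,000,000 bytes
1 GB = 1,000,000,000 bytes
9,129,000,000,000,000 / 1,000,000,000 = 9,129,000 GB

9,129,000 GB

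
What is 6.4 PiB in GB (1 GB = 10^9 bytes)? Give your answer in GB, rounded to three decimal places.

7,205,759.404 GB

6.4 PiB × 1,125,899,906,842,624 bytes/PiB = 7,205,759,403,792,793.6 bytes
1 GB = 1,000,000,000 bytes
7,205,759,403,792,793.6 / 1,000,000,000 = 7,205,759.404 GB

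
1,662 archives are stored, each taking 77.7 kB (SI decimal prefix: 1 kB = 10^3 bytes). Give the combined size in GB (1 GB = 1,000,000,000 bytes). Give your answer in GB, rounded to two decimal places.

Total = 1,662 × 77.7 kB = 129137.4 kB
= 129137.4 × 1,000 bytes = 129,137,400 bytes
1 GB = 1,000,000,000 bytes
129,137,400 / 1,000,000,000 = 0.13 GB

0.13 GB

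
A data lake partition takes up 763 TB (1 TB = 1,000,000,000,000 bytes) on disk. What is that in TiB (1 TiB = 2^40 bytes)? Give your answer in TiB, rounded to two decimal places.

693.94 TiB

763 TB × 1,000,000,000,000 bytes/TB = 763,000,000,000,000 bytes
1 TiB = 1,099,511,627,776 bytes
763,000,000,000,000 / 1,099,511,627,776 = 693.94 TiB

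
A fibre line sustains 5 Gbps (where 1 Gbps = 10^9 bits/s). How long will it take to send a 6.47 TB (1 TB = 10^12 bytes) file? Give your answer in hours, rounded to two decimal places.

2.88 hours

6.47 TB = 6,470,000,000,000 bytes = 51,760,000,000,000 bits
5 Gbps = 5,000,000,000 bits/s
time = 51,760,000,000,000 / 5,000,000,000 = 10,352.0000 s
10,352.0000 s / 3600 = 2.88 hours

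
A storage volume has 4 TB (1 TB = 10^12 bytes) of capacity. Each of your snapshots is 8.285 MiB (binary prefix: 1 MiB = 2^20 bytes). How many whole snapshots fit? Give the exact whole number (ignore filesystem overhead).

Capacity: 4 TB = 4,000,000,000,000 bytes
Per item: 8.285 MiB = 8,687,452.16 bytes
⌊4,000,000,000,000 / 8,687,452.16⌋ = 460,434

460,434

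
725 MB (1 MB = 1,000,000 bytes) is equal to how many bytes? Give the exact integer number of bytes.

725,000,000 bytes

725 × 1,000,000 = 725,000,000 bytes  (1 MB = 10^6 bytes)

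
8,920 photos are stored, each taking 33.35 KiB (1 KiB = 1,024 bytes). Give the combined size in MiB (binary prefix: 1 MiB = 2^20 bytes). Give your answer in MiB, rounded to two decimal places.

290.51 MiB

Total = 8,920 × 33.35 KiB = 297,482 KiB
= 297,482 × 1,024 bytes = 304,621,568 bytes
1 MiB = 1,048,576 bytes
304,621,568 / 1,048,576 = 290.51 MiB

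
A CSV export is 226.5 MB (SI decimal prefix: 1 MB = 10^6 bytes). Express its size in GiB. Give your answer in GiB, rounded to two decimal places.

226.5 MB = 226.5 × 10^6 bytes = 226,500,000 bytes
1 GiB = 2^30 bytes = 1,073,741,824 bytes
226,500,000 / 1,073,741,824 = 0.21 GiB

0.21 GiB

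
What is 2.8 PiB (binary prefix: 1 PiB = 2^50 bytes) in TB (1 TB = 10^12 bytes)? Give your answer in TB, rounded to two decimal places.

2.8 PiB × 1,125,899,906,842,624 bytes/PiB = 3,152,519,739,159,347.2 bytes
1 TB = 10^12 bytes = 1,000,000,000,000 bytes
3,152,519,739,159,347.2 / 1,000,000,000,000 = 3,152.52 TB

3,152.52 TB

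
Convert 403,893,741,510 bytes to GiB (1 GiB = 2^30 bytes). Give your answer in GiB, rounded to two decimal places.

376.16 GiB

403,893,741,510 bytes given.
1 GiB = 2^30 bytes = 1,073,741,824 bytes
403,893,741,510 / 1,073,741,824 = 376.16 GiB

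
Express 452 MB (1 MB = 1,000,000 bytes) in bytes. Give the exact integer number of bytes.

452 × 1,000,000 = 452,000,000 bytes  (1 MB = 10^6 bytes)

452,000,000 bytes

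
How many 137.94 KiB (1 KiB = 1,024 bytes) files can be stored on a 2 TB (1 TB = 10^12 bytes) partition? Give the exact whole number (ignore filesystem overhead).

Capacity: 2 TB = 2,000,000,000,000 bytes
Per item: 137.94 KiB = 141,250.56 bytes
⌊2,000,000,000,000 / 141,250.56⌋ = 14,159,235

14,159,235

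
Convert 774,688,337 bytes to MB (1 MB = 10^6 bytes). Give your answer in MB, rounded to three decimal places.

774,688,337 bytes given.
1 MB = 1,000,000 bytes
774,688,337 / 1,000,000 = 774.688 MB

774.688 MB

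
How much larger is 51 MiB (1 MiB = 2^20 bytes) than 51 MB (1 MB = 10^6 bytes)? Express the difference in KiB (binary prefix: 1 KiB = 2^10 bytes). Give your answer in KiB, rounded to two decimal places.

51 MiB = 51 × 1,048,576 = 53,477,376 bytes
51 MB = 51 × 1,000,000 = 51,000,000 bytes
difference = 2,477,376 bytes
2,477,376 / 1,024 = 2,419.31 KiB

2,419.31 KiB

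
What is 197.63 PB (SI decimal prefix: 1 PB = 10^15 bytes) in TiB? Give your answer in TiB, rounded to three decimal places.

197.63 PB = 197.63 × 10^15 bytes = 197,630,000,000,000,000 bytes
1 TiB = 1,099,511,627,776 bytes
197,630,000,000,000,000 / 1,099,511,627,776 = 179,743.438 TiB

179,743.438 TiB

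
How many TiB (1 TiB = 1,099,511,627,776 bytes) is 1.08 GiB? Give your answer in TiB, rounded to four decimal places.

0.0011 TiB

1.08 GiB = 1.08 × 2^30 bytes = 1,159,641,169.92 bytes
1 TiB = 2^40 bytes = 1,099,511,627,776 bytes
1,159,641,169.92 / 1,099,511,627,776 = 0.0011 TiB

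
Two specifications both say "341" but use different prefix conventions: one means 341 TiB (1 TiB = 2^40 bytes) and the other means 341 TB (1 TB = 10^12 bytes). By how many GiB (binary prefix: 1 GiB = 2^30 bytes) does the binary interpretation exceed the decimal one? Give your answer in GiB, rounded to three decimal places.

341 TiB = 341 × 1,099,511,627,776 = 374,933,465,071,616 bytes
341 TB = 341 × 1,000,000,000,000 = 341,000,000,000,000 bytes
difference = 33,933,465,071,616 bytes
33,933,465,071,616 / 1,073,741,824 = 31,603.002 GiB

31,603.002 GiB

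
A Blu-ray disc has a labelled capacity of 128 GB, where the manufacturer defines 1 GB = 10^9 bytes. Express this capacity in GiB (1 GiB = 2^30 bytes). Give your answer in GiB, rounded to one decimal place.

119.2 GiB

128 GB × 1,000,000,000 bytes/GB = 128,000,000,000 bytes
1 GiB = 1,073,741,824 bytes
128,000,000,000 / 1,073,741,824 = 119.2 GiB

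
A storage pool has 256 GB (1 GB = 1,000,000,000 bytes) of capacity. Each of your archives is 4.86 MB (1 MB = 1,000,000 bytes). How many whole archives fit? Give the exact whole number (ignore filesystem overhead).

52,674

Capacity: 256 GB = 256,000,000,000 bytes
Per item: 4.86 MB = 4,860,000 bytes
⌊256,000,000,000 / 4,860,000⌋ = 52,674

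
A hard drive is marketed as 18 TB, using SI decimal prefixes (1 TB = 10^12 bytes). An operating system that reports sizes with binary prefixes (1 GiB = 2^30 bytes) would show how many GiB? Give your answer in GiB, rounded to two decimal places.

18 TB × 1,000,000,000,000 bytes/TB = 18,000,000,000,000 bytes
1 GiB = 2^30 bytes = 1,073,741,824 bytes
18,000,000,000,000 / 1,073,741,824 = 16,763.81 GiB

16,763.81 GiB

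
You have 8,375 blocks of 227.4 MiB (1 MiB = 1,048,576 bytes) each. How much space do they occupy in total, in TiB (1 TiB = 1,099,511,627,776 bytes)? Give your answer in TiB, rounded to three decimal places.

Total = 8,375 × 227.4 MiB = 1,904,475 MiB
= 1,904,475 × 1,048,576 bytes = 1,996,986,777,600 bytes
1 TiB = 1,099,511,627,776 bytes
1,996,986,777,600 / 1,099,511,627,776 = 1.816 TiB

1.816 TiB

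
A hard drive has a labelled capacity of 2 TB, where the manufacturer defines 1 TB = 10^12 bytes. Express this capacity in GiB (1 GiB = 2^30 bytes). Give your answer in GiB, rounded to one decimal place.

2 TB × 1,000,000,000,000 bytes/TB = 2,000,000,000,000 bytes
1 GiB = 2^30 bytes = 1,073,741,824 bytes
2,000,000,000,000 / 1,073,741,824 = 1,862.6 GiB

1,862.6 GiB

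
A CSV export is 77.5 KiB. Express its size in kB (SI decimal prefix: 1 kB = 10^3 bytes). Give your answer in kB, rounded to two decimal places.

79.36 kB

77.5 KiB × 1,024 bytes/KiB = 79,360 bytes
1 kB = 1,000 bytes
79,360 / 1,000 = 79.36 kB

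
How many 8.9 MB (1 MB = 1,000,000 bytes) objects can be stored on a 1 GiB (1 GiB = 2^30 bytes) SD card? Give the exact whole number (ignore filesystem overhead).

120

Capacity: 1 GiB = 1,073,741,824 bytes
Per item: 8.9 MB = 8,900,000 bytes
⌊1,073,741,824 / 8,900,000⌋ = 120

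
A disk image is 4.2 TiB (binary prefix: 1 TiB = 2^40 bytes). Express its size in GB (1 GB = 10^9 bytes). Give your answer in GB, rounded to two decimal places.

4.2 TiB × 1,099,511,627,776 bytes/TiB = 4,617,948,836,659.2 bytes
1 GB = 1,000,000,000 bytes
4,617,948,836,659.2 / 1,000,000,000 = 4,617.95 GB

4,617.95 GB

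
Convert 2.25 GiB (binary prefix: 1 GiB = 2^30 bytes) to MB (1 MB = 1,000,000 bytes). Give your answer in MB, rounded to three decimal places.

2.25 GiB × 1,073,741,824 bytes/GiB = 2,415,919,104 bytes
1 MB = 10^6 bytes = 1,000,000 bytes
2,415,919,104 / 1,000,000 = 2,415.919 MB

2,415.919 MB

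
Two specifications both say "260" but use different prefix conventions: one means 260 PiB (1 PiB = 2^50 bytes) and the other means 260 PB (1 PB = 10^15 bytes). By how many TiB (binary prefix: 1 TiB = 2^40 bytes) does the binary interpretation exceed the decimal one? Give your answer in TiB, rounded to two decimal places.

260 PiB = 260 × 1,125,899,906,842,624 = 292,733,975,779,082,240 bytes
260 PB = 260 × 1,000,000,000,000,000 = 260,000,000,000,000,000 bytes
difference = 32,733,975,779,082,240 bytes
32,733,975,779,082,240 / 1,099,511,627,776 = 29,771.38 TiB

29,771.38 TiB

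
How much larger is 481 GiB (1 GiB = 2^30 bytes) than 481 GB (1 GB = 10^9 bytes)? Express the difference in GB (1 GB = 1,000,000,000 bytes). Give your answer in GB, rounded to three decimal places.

481 GiB = 481 × 1,073,741,824 = 516,469,817,344 bytes
481 GB = 481 × 1,000,000,000 = 481,000,000,000 bytes
difference = 35,469,817,344 bytes
35,469,817,344 / 1,000,000,000 = 35.470 GB

35.470 GB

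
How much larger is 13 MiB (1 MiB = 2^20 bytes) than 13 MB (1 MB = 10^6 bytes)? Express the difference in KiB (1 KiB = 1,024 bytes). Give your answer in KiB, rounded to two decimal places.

13 MiB = 13 × 1,048,576 = 13,631,488 bytes
13 MB = 13 × 1,000,000 = 13,000,000 bytes
difference = 631,488 bytes
631,488 / 1,024 = 616.69 KiB

616.69 KiB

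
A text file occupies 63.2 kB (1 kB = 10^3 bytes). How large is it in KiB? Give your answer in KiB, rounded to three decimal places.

61.719 KiB

63.2 kB × 1,000 bytes/kB = 63,200 bytes
1 KiB = 2^10 bytes = 1,024 bytes
63,200 / 1,024 = 61.719 KiB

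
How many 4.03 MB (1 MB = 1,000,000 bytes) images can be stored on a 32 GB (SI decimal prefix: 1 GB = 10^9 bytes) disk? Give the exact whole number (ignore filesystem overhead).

7,940

Capacity: 32 GB = 32,000,000,000 bytes
Per item: 4.03 MB = 4,030,000 bytes
⌊32,000,000,000 / 4,030,000⌋ = 7,940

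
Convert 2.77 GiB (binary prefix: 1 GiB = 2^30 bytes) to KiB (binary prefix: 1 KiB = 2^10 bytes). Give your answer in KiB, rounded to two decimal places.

2,904,555.52 KiB

2.77 GiB × 1,073,741,824 bytes/GiB = 2,974,264,852.48 bytes
1 KiB = 2^10 bytes = 1,024 bytes
2,974,264,852.48 / 1,024 = 2,904,555.52 KiB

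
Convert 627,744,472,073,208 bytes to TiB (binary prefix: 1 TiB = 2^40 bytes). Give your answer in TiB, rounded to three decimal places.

570.930 TiB

627,744,472,073,208 bytes given.
1 TiB = 2^40 bytes = 1,099,511,627,776 bytes
627,744,472,073,208 / 1,099,511,627,776 = 570.930 TiB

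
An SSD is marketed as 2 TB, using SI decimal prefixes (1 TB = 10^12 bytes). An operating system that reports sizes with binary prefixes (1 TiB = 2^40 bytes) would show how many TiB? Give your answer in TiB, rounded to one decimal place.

2 TB = 2 × 10^12 bytes = 2,000,000,000,000 bytes
1 TiB = 2^40 bytes = 1,099,511,627,776 bytes
2,000,000,000,000 / 1,099,511,627,776 = 1.8 TiB

1.8 TiB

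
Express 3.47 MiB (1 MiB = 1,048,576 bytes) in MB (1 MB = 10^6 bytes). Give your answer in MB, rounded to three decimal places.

3.639 MB

3.47 MiB = 3.47 × 2^20 bytes = 3,638,558.72 bytes
1 MB = 1,000,000 bytes
3,638,558.72 / 1,000,000 = 3.639 MB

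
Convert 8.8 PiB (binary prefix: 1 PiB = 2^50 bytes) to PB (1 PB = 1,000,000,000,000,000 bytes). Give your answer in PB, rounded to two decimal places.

8.8 PiB × 1,125,899,906,842,624 bytes/PiB = 9,907,919,180,215,091.2 bytes
1 PB = 1,000,000,000,000,000 bytes
9,907,919,180,215,091.2 / 1,000,000,000,000,000 = 9.91 PB

9.91 PB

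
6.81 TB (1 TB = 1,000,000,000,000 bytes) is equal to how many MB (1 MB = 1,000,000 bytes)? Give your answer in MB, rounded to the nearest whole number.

6,810,000 MB

6.81 TB = 6.81 × 10^12 bytes = 6,810,000,000,000 bytes
1 MB = 10^6 bytes = 1,000,000 bytes
6,810,000,000,000 / 1,000,000 = 6,810,000 MB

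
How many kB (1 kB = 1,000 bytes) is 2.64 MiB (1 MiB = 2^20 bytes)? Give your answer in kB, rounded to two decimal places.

2.64 MiB × 1,048,576 bytes/MiB = 2,768,240.64 bytes
1 kB = 1,000 bytes
2,768,240.64 / 1,000 = 2,768.24 kB

2,768.24 kB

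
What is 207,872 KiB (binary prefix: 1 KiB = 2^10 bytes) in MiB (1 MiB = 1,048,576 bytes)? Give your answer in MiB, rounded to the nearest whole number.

207,872 KiB = 207,872 × 2^10 bytes = 212,860,928 bytes
1 MiB = 2^20 bytes = 1,048,576 bytes
212,860,928 / 1,048,576 = 203 MiB

203 MiB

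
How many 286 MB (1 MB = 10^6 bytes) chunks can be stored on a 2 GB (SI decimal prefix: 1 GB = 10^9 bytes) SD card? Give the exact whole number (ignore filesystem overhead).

6

Capacity: 2 GB = 2,000,000,000 bytes
Per item: 286 MB = 286,000,000 bytes
⌊2,000,000,000 / 286,000,000⌋ = 6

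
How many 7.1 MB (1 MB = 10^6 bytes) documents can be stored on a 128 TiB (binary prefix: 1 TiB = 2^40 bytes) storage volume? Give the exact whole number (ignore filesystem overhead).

Capacity: 128 TiB = 140,737,488,355,328 bytes
Per item: 7.1 MB = 7,100,000 bytes
⌊140,737,488,355,328 / 7,100,000⌋ = 19,822,181

19,822,181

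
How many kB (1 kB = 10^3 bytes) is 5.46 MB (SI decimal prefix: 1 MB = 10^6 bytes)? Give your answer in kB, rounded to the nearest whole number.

5,460 kB

5.46 MB = 5.46 × 10^6 bytes = 5,460,000 bytes
1 kB = 1,000 bytes
5,460,000 / 1,000 = 5,460 kB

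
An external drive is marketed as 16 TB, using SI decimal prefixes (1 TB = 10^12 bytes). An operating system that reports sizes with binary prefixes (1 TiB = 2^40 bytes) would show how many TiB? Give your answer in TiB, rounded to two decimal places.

16 TB = 16 × 10^12 bytes = 16,000,000,000,000 bytes
1 TiB = 2^40 bytes = 1,099,511,627,776 bytes
16,000,000,000,000 / 1,099,511,627,776 = 14.55 TiB

14.55 TiB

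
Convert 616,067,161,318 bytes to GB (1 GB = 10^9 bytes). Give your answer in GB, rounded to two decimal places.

616.07 GB

616,067,161,318 bytes given.
1 GB = 10^9 bytes = 1,000,000,000 bytes
616,067,161,318 / 1,000,000,000 = 616.07 GB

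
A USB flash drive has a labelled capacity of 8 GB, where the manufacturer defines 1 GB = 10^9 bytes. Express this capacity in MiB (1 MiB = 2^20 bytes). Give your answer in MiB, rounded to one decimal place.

8 GB = 8 × 10^9 bytes = 8,000,000,000 bytes
1 MiB = 1,048,576 bytes
8,000,000,000 / 1,048,576 = 7,629.4 MiB

7,629.4 MiB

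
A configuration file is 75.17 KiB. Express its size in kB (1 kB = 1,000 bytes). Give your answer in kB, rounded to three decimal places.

75.17 KiB × 1,024 bytes/KiB = 76,974.08 bytes
1 kB = 10^3 bytes = 1,000 bytes
76,974.08 / 1,000 = 76.974 kB

76.974 kB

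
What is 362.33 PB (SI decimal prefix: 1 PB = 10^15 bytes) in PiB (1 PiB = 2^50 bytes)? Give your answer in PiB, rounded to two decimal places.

321.81 PiB

362.33 PB = 362.33 × 10^15 bytes = 362,330,000,000,000,000 bytes
1 PiB = 2^50 bytes = 1,125,899,906,842,624 bytes
362,330,000,000,000,000 / 1,125,899,906,842,624 = 321.81 PiB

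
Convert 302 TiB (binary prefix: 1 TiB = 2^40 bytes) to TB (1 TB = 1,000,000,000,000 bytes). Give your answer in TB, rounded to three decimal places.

302 TiB = 302 × 2^40 bytes = 332,052,511,588,352 bytes
1 TB = 10^12 bytes = 1,000,000,000,000 bytes
332,052,511,588,352 / 1,000,000,000,000 = 332.053 TB

332.053 TB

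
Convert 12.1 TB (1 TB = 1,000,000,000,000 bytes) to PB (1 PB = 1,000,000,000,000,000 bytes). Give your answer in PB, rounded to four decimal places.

0.0121 PB

12.1 TB = 12.1 × 10^12 bytes = 12,100,000,000,000 bytes
1 PB = 1,000,000,000,000,000 bytes
12,100,000,000,000 / 1,000,000,000,000,000 = 0.0121 PB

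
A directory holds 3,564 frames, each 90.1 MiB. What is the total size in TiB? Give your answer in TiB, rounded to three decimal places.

Total = 3,564 × 90.1 MiB = 321116.4 MiB
= 321116.4 × 1,048,576 bytes = 336,714,950,246.4 bytes
1 TiB = 1,099,511,627,776 bytes
336,714,950,246.4 / 1,099,511,627,776 = 0.306 TiB

0.306 TiB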